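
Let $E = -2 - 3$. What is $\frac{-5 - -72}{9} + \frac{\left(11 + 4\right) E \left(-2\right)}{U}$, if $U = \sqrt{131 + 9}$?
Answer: $\frac{67}{9} + \frac{15 \sqrt{35}}{7} \approx 20.122$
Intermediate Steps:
$E = -5$
$U = 2 \sqrt{35}$ ($U = \sqrt{140} = 2 \sqrt{35} \approx 11.832$)
$\frac{-5 - -72}{9} + \frac{\left(11 + 4\right) E \left(-2\right)}{U} = \frac{-5 - -72}{9} + \frac{\left(11 + 4\right) \left(\left(-5\right) \left(-2\right)\right)}{2 \sqrt{35}} = \left(-5 + 72\right) \frac{1}{9} + 15 \cdot 10 \frac{\sqrt{35}}{70} = 67 \cdot \frac{1}{9} + 150 \frac{\sqrt{35}}{70} = \frac{67}{9} + \frac{15 \sqrt{35}}{7}$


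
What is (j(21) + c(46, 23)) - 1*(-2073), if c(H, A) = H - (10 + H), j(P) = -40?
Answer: 2023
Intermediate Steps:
c(H, A) = -10 (c(H, A) = H + (-10 - H) = -10)
(j(21) + c(46, 23)) - 1*(-2073) = (-40 - 10) - 1*(-2073) = -50 + 2073 = 2023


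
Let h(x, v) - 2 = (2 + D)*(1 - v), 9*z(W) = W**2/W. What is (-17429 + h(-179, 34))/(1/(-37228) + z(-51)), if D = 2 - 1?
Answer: 1957373784/632879 ≈ 3092.8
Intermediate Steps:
z(W) = W/9 (z(W) = (W**2/W)/9 = W/9)
D = 1
h(x, v) = 5 - 3*v (h(x, v) = 2 + (2 + 1)*(1 - v) = 2 + 3*(1 - v) = 2 + (3 - 3*v) = 5 - 3*v)
(-17429 + h(-179, 34))/(1/(-37228) + z(-51)) = (-17429 + (5 - 3*34))/(1/(-37228) + (1/9)*(-51)) = (-17429 + (5 - 102))/(-1/37228 - 17/3) = (-17429 - 97)/(-632879/111684) = -17526*(-111684/632879) = 1957373784/632879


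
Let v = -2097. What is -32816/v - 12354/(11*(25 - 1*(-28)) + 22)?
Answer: -6052658/1268685 ≈ -4.7708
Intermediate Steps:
-32816/v - 12354/(11*(25 - 1*(-28)) + 22) = -32816/(-2097) - 12354/(11*(25 - 1*(-28)) + 22) = -32816*(-1/2097) - 12354/(11*(25 + 28) + 22) = 32816/2097 - 12354/(11*53 + 22) = 32816/2097 - 12354/(583 + 22) = 32816/2097 - 12354/605 = -6052658/1268685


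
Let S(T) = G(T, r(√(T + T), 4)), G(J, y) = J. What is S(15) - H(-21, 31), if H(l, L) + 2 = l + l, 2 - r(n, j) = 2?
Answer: 59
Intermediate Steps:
r(n, j) = 0 (r(n, j) = 2 - 1*2 = 2 - 2 = 0)
S(T) = T
H(l, L) = -2 + 2*l (H(l, L) = -2 + (l + l) = -2 + 2*l)
S(15) - H(-21, 31) = 15 - (-2 + 2*(-21)) = 15 - (-2 - 42) = 15 - 1*(-44) = 15 + 44 = 59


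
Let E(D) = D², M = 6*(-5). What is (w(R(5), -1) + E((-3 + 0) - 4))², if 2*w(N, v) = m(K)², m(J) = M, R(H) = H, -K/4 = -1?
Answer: 249001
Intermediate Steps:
K = 4 (K = -4*(-1) = 4)
M = -30
m(J) = -30
w(N, v) = 450 (w(N, v) = (½)*(-30)² = (½)*900 = 450)
(w(R(5), -1) + E((-3 + 0) - 4))² = (450 + ((-3 + 0) - 4)²)² = (450 + (-3 - 4)²)² = (450 + (-7)²)² = (450 + 49)² = 499² = 249001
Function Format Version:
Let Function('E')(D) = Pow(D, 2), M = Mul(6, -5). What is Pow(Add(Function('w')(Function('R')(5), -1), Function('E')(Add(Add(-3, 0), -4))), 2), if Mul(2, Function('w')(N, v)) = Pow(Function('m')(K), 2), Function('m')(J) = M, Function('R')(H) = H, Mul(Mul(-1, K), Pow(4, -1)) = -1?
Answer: 249001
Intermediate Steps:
K = 4 (K = Mul(-4, -1) = 4)
M = -30
Function('m')(J) = -30
Function('w')(N, v) = 450 (Function('w')(N, v) = Mul(Rational(1, 2), Pow(-30, 2)) = Mul(Rational(1, 2), 900) = 450)
Pow(Add(Function('w')(Function('R')(5), -1), Function('E')(Add(Add(-3, 0), -4))), 2) = Pow(Add(450, Pow(Add(Add(-3, 0), -4), 2)), 2) = Pow(Add(450, Pow(Add(-3, -4), 2)), 2) = Pow(Add(450, Pow(-7, 2)), 2) = Pow(Add(450, 49), 2) = Pow(499, 2) = 249001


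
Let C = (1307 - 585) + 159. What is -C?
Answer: -881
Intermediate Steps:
C = 881 (C = 722 + 159 = 881)
-C = -1*881 = -881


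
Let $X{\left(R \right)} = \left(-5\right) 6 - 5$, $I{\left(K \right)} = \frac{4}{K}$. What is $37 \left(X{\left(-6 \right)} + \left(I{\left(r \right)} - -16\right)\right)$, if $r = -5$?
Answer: $- \frac{3663}{5} \approx -732.6$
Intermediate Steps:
$X{\left(R \right)} = -35$ ($X{\left(R \right)} = -30 - 5 = -35$)
$37 \left(X{\left(-6 \right)} + \left(I{\left(r \right)} - -16\right)\right) = 37 \left(-35 + \left(\frac{4}{-5} - -16\right)\right) = 37 \left(-35 + \left(4 \left(- \frac{1}{5}\right) + 16\right)\right) = 37 \left(-35 + \left(- \frac{4}{5} + 16\right)\right) = 37 \left(-35 + \frac{76}{5}\right) = 37 \left(- \frac{99}{5}\right) = - \frac{3663}{5}$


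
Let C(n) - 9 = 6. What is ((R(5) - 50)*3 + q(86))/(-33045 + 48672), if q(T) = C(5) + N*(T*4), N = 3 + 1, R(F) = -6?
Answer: 1223/15627 ≈ 0.078262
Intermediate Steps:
C(n) = 15 (C(n) = 9 + 6 = 15)
N = 4
q(T) = 15 + 16*T (q(T) = 15 + 4*(T*4) = 15 + 4*(4*T) = 15 + 16*T)
((R(5) - 50)*3 + q(86))/(-33045 + 48672) = ((-6 - 50)*3 + (15 + 16*86))/(-33045 + 48672) = (-56*3 + (15 + 1376))/15627 = (-168 + 1391)*(1/15627) = 1223*(1/15627) = 1223/15627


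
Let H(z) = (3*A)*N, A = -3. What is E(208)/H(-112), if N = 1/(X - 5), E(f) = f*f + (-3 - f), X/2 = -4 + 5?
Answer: 14351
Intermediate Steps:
X = 2 (X = 2*(-4 + 5) = 2*1 = 2)
E(f) = -3 + f² - f (E(f) = f² + (-3 - f) = -3 + f² - f)
N = -⅓ (N = 1/(2 - 5) = 1/(-3) = -⅓ ≈ -0.33333)
H(z) = 3 (H(z) = (3*(-3))*(-⅓) = -9*(-⅓) = 3)
E(208)/H(-112) = (-3 + 208² - 1*208)/3 = (-3 + 43264 - 208)*(⅓) = 43053*(⅓) = 14351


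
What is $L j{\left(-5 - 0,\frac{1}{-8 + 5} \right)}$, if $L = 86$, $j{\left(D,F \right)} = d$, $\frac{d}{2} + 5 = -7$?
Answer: $-2064$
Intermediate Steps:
$d = -24$ ($d = -10 + 2 \left(-7\right) = -10 - 14 = -24$)
$j{\left(D,F \right)} = -24$
$L j{\left(-5 - 0,\frac{1}{-8 + 5} \right)} = 86 \left(-24\right) = -2064$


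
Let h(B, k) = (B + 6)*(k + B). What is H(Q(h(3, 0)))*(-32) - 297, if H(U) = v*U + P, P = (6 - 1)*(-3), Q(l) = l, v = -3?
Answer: 2775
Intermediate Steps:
h(B, k) = (6 + B)*(B + k)
P = -15 (P = 5*(-3) = -15)
H(U) = -15 - 3*U (H(U) = -3*U - 15 = -15 - 3*U)
H(Q(h(3, 0)))*(-32) - 297 = (-15 - 3*(3² + 6*3 + 6*0 + 3*0))*(-32) - 297 = (-15 - 3*(9 + 18 + 0 + 0))*(-32) - 297 = (-15 - 3*27)*(-32) - 297 = (-15 - 81)*(-32) - 297 = -96*(-32) - 297 = 3072 - 297 = 2775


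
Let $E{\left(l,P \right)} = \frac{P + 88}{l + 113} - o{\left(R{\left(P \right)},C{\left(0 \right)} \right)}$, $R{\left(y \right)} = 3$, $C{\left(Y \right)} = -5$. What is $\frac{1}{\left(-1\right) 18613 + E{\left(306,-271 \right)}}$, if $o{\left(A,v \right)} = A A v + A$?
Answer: $- \frac{419}{7781432} \approx -5.3846 \cdot 10^{-5}$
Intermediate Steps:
$o{\left(A,v \right)} = A + v A^{2}$ ($o{\left(A,v \right)} = A^{2} v + A = v A^{2} + A = A + v A^{2}$)
$E{\left(l,P \right)} = 42 + \frac{88 + P}{113 + l}$ ($E{\left(l,P \right)} = \frac{P + 88}{l + 113} - 3 \left(1 + 3 \left(-5\right)\right) = \frac{88 + P}{113 + l} - 3 \left(1 - 15\right) = \frac{88 + P}{113 + l} - 3 \left(-14\right) = \frac{88 + P}{113 + l} - -42 = \frac{88 + P}{113 + l} + 42 = 42 + \frac{88 + P}{113 + l}$)
$\frac{1}{\left(-1\right) 18613 + E{\left(306,-271 \right)}} = \frac{1}{\left(-1\right) 18613 + \frac{4834 - 271 + 42 \cdot 306}{113 + 306}} = \frac{1}{-18613 + \frac{4834 - 271 + 12852}{419}} = \frac{1}{-18613 + \frac{1}{419} \cdot 17415} = \frac{1}{-18613 + \frac{17415}{419}} = \frac{1}{- \frac{7781432}{419}} = - \frac{419}{7781432}$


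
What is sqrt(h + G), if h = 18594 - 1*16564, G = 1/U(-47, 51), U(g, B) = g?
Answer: 3*sqrt(498247)/47 ≈ 45.055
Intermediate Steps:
G = -1/47 (G = 1/(-47) = -1/47 ≈ -0.021277)
h = 2030 (h = 18594 - 16564 = 2030)
sqrt(h + G) = sqrt(2030 - 1/47) = sqrt(95409/47) = 3*sqrt(498247)/47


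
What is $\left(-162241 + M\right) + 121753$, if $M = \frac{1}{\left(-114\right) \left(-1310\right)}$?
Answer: $- \frac{6046477919}{149340} \approx -40488.0$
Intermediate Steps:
$M = \frac{1}{149340} \approx 6.6961 \cdot 10^{-6}$
$\left(-162241 + M\right) + 121753 = \left(-162241 + \frac{1}{149340}\right) + 121753 = - \frac{24229070939}{149340} + 121753 = - \frac{6046477919}{149340}$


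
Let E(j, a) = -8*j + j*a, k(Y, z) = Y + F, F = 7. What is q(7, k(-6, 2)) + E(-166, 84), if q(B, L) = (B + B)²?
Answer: -12420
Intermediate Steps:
k(Y, z) = 7 + Y (k(Y, z) = Y + 7 = 7 + Y)
E(j, a) = -8*j + a*j
q(B, L) = 4*B² (q(B, L) = (2*B)² = 4*B²)
q(7, k(-6, 2)) + E(-166, 84) = 4*7² - 166*(-8 + 84) = 4*49 - 166*76 = 196 - 12616 = -12420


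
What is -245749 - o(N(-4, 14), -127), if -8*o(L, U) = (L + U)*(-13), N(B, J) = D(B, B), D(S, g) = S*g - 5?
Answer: -491121/2 ≈ -2.4556e+5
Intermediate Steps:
D(S, g) = -5 + S*g
N(B, J) = -5 + B**2 (N(B, J) = -5 + B*B = -5 + B**2)
o(L, U) = 13*L/8 + 13*U/8 (o(L, U) = -(L + U)*(-13)/8 = -(-13*L - 13*U)/8 = 13*L/8 + 13*U/8)
-245749 - o(N(-4, 14), -127) = -245749 - (13*(-5 + (-4)**2)/8 + (13/8)*(-127)) = -245749 - (13*(-5 + 16)/8 - 1651/8) = -245749 - ((13/8)*11 - 1651/8) = -245749 - (143/8 - 1651/8) = -245749 - 1*(-377/2) = -245749 + 377/2 = -491121/2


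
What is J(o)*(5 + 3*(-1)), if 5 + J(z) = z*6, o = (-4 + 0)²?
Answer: 182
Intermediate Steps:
o = 16 (o = (-4)² = 16)
J(z) = -5 + 6*z (J(z) = -5 + z*6 = -5 + 6*z)
J(o)*(5 + 3*(-1)) = (-5 + 6*16)*(5 + 3*(-1)) = (-5 + 96)*(5 - 3) = 91*2 = 182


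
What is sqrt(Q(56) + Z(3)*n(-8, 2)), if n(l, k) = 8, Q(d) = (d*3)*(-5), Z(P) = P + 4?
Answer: 28*I ≈ 28.0*I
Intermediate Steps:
Z(P) = 4 + P
Q(d) = -15*d (Q(d) = (3*d)*(-5) = -15*d)
sqrt(Q(56) + Z(3)*n(-8, 2)) = sqrt(-15*56 + (4 + 3)*8) = sqrt(-840 + 7*8) = sqrt(-840 + 56) = sqrt(-784) = 28*I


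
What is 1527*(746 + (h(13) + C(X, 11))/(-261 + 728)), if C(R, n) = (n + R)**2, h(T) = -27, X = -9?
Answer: 531944193/467 ≈ 1.1391e+6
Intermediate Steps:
C(R, n) = (R + n)**2
1527*(746 + (h(13) + C(X, 11))/(-261 + 728)) = 1527*(746 + (-27 + (-9 + 11)**2)/(-261 + 728)) = 1527*(746 + (-27 + 2**2)/467) = 1527*(746 + (-27 + 4)*(1/467)) = 1527*(746 - 23*1/467) = 1527*(746 - 23/467) = 1527*(348359/467) = 531944193/467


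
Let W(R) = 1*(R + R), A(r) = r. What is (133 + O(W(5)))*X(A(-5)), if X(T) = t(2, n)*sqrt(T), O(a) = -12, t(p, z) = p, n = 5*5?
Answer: 242*I*sqrt(5) ≈ 541.13*I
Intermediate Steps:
n = 25
W(R) = 2*R (W(R) = 1*(2*R) = 2*R)
X(T) = 2*sqrt(T)
(133 + O(W(5)))*X(A(-5)) = (133 - 12)*(2*sqrt(-5)) = 121*(2*(I*sqrt(5))) = 121*(2*I*sqrt(5)) = 242*I*sqrt(5)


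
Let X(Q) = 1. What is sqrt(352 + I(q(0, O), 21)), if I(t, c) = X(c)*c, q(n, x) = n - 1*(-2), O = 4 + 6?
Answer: sqrt(373) ≈ 19.313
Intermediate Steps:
O = 10
q(n, x) = 2 + n (q(n, x) = n + 2 = 2 + n)
I(t, c) = c (I(t, c) = 1*c = c)
sqrt(352 + I(q(0, O), 21)) = sqrt(352 + 21) = sqrt(373)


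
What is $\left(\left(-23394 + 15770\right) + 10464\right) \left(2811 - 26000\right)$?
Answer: $-65856760$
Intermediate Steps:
$\left(\left(-23394 + 15770\right) + 10464\right) \left(2811 - 26000\right) = \left(-7624 + 10464\right) \left(-23189\right) = 2840 \left(-23189\right) = -65856760$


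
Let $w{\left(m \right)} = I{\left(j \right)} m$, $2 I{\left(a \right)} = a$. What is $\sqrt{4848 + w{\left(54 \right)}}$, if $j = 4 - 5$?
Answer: $\sqrt{4821} \approx 69.433$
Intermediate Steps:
$j = -1$
$I{\left(a \right)} = \frac{a}{2}$
$w{\left(m \right)} = - \frac{m}{2}$ ($w{\left(m \right)} = \frac{1}{2} \left(-1\right) m = - \frac{m}{2}$)
$\sqrt{4848 + w{\left(54 \right)}} = \sqrt{4848 - 27} = \sqrt{4821}$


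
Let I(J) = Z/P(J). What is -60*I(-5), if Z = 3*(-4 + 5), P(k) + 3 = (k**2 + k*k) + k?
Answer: -30/7 ≈ -4.2857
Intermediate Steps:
P(k) = -3 + k + 2*k**2 (P(k) = -3 + ((k**2 + k*k) + k) = -3 + ((k**2 + k**2) + k) = -3 + (2*k**2 + k) = -3 + (k + 2*k**2) = -3 + k + 2*k**2)
Z = 3 (Z = 3*1 = 3)
I(J) = 3/(-3 + J + 2*J**2)
-60*I(-5) = -180/(-3 - 5 + 2*(-5)**2) = -180/(-3 - 5 + 2*25) = -180/(-3 - 5 + 50) = -180/42 = -60*1/14 = -30/7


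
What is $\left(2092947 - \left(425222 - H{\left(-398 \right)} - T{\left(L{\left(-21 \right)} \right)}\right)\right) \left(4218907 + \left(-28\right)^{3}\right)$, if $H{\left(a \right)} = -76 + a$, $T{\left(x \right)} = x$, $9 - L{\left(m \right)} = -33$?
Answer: $6997553692815$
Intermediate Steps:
$L{\left(m \right)} = 42$ ($L{\left(m \right)} = 9 - -33 = 9 + 33 = 42$)
$\left(2092947 - \left(425222 - H{\left(-398 \right)} - T{\left(L{\left(-21 \right)} \right)}\right)\right) \left(4218907 + \left(-28\right)^{3}\right) = \left(2092947 + \left(-425222 + \left(42 - 474\right)\right)\right) \left(4218907 + \left(-28\right)^{3}\right) = \left(2092947 + \left(-425222 + \left(42 - 474\right)\right)\right) \left(4218907 - 21952\right) = \left(2092947 - 425654\right) 4196955 = 1667293 \cdot 4196955 = 6997553692815$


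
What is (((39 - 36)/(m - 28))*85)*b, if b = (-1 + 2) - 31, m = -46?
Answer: 3825/37 ≈ 103.38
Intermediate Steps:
b = -30 (b = 1 - 31 = -30)
(((39 - 36)/(m - 28))*85)*b = (((39 - 36)/(-46 - 28))*85)*(-30) = ((3/(-74))*85)*(-30) = ((3*(-1/74))*85)*(-30) = -3/74*85*(-30) = -255/74*(-30) = 3825/37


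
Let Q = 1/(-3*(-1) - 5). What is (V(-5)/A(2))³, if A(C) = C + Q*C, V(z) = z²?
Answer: 15625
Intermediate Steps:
Q = -½ (Q = 1/(3 - 5) = 1/(-2) = -½ ≈ -0.50000)
A(C) = C/2 (A(C) = C - C/2 = C/2)
(V(-5)/A(2))³ = ((-5)²/(((½)*2)))³ = (25/1)³ = (25*1)³ = 25³ = 15625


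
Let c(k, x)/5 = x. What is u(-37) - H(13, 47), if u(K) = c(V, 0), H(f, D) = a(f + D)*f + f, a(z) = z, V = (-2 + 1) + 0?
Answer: -793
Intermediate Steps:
V = -1 (V = -1 + 0 = -1)
c(k, x) = 5*x
H(f, D) = f + f*(D + f) (H(f, D) = (f + D)*f + f = (D + f)*f + f = f*(D + f) + f = f + f*(D + f))
u(K) = 0 (u(K) = 5*0 = 0)
u(-37) - H(13, 47) = 0 - 13*(1 + 47 + 13) = 0 - 13*61 = 0 - 1*793 = 0 - 793 = -793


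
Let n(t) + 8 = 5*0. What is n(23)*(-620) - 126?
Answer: 4834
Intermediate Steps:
n(t) = -8 (n(t) = -8 + 5*0 = -8 + 0 = -8)
n(23)*(-620) - 126 = -8*(-620) - 126 = 4960 - 126 = 4834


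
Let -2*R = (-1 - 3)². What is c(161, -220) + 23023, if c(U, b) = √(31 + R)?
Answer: 23023 + √23 ≈ 23028.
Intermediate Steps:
R = -8 (R = -(-1 - 3)²/2 = -½*(-4)² = -½*16 = -8)
c(U, b) = √23 (c(U, b) = √(31 - 8) = √23)
c(161, -220) + 23023 = √23 + 23023 = 23023 + √23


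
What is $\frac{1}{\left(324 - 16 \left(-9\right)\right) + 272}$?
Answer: $\frac{1}{740} \approx 0.0013514$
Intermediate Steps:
$\frac{1}{\left(324 - 16 \left(-9\right)\right) + 272} = \frac{1}{\left(324 - -144\right) + 272} = \frac{1}{\left(324 + 144\right) + 272} = \frac{1}{468 + 272} = \frac{1}{740}$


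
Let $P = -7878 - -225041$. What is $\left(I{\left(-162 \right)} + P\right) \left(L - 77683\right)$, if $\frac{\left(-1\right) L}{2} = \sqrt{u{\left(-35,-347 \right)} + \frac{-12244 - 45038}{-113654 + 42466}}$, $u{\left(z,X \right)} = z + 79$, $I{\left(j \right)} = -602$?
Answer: $-16823108163 - \frac{5853 \sqrt{41464202}}{13} \approx -1.6826 \cdot 10^{10}$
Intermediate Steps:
$u{\left(z,X \right)} = 79 + z$
$P = 217163$ ($P = -7878 + 225041 = 217163$)
$L = - \frac{\sqrt{41464202}}{481}$ ($L = - 2 \sqrt{\left(79 - 35\right) + \frac{-12244 - 45038}{-113654 + 42466}} = - 2 \sqrt{44 - \frac{57282}{-71188}} = - 2 \sqrt{44 - - \frac{28641}{35594}} = - 2 \sqrt{44 + \frac{28641}{35594}} = - 2 \sqrt{\frac{1594777}{35594}} = - 2 \frac{\sqrt{41464202}}{962} = - \frac{\sqrt{41464202}}{481} \approx -13.387$)
$\left(I{\left(-162 \right)} + P\right) \left(L - 77683\right) = \left(-602 + 217163\right) \left(- \frac{\sqrt{41464202}}{481} - 77683\right) = 216561 \left(-77683 - \frac{\sqrt{41464202}}{481}\right) = -16823108163 - \frac{5853 \sqrt{41464202}}{13}$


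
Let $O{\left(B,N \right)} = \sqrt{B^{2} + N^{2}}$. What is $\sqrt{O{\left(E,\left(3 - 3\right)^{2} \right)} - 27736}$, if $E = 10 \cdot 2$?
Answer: $26 i \sqrt{41} \approx 166.48 i$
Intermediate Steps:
$E = 20$
$\sqrt{O{\left(E,\left(3 - 3\right)^{2} \right)} - 27736} = \sqrt{\sqrt{20^{2} + \left(\left(3 - 3\right)^{2}\right)^{2}} - 27736} = \sqrt{\sqrt{400 + \left(0^{2}\right)^{2}} - 27736} = \sqrt{\sqrt{400 + 0^{2}} - 27736} = \sqrt{\sqrt{400 + 0} - 27736} = \sqrt{\sqrt{400} - 27736} = \sqrt{20 - 27736} = \sqrt{-27716} = 26 i \sqrt{41}$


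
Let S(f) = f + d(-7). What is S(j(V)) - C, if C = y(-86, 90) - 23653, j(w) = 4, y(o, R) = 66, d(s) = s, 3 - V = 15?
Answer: 23584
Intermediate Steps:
V = -12 (V = 3 - 1*15 = 3 - 15 = -12)
C = -23587 (C = 66 - 23653 = -23587)
S(f) = -7 + f (S(f) = f - 7 = -7 + f)
S(j(V)) - C = (-7 + 4) - 1*(-23587) = -3 + 23587 = 23584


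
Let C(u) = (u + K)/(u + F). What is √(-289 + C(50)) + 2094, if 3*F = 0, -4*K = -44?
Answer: 2094 + I*√28778/10 ≈ 2094.0 + 16.964*I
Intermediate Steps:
K = 11 (K = -¼*(-44) = 11)
F = 0 (F = (⅓)*0 = 0)
C(u) = (11 + u)/u (C(u) = (u + 11)/(u + 0) = (11 + u)/u)
√(-289 + C(50)) + 2094 = √(-289 + (11 + 50)/50) + 2094 = √(-289 + (1/50)*61) + 2094 = √(-289 + 61/50) + 2094 = √(-14389/50) + 2094 = I*√28778/10 + 2094 = 2094 + I*√28778/10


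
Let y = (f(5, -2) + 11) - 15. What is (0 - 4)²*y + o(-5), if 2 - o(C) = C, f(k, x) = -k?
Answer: -137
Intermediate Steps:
o(C) = 2 - C
y = -9 (y = (-1*5 + 11) - 15 = (-5 + 11) - 15 = 6 - 15 = -9)
(0 - 4)²*y + o(-5) = (0 - 4)²*(-9) + (2 - 1*(-5)) = (-4)²*(-9) + (2 + 5) = 16*(-9) + 7 = -144 + 7 = -137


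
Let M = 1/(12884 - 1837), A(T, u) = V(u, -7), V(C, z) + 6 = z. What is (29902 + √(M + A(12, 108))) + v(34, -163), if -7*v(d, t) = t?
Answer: 209477/7 + I*√1586459670/11047 ≈ 29925.0 + 3.6055*I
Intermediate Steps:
V(C, z) = -6 + z
A(T, u) = -13 (A(T, u) = -6 - 7 = -13)
M = 1/11047 ≈ 9.0522e-5
v(d, t) = -t/7
(29902 + √(M + A(12, 108))) + v(34, -163) = (29902 + √(1/11047 - 13)) - ⅐*(-163) = (29902 + √(-143610/11047)) + 163/7 = (29902 + I*√1586459670/11047) + 163/7 = 209477/7 + I*√1586459670/11047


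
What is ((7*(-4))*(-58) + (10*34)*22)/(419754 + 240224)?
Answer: 4552/329989 ≈ 0.013794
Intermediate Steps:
((7*(-4))*(-58) + (10*34)*22)/(419754 + 240224) = (-28*(-58) + 340*22)/659978 = (1624 + 7480)*(1/659978) = 9104*(1/659978) = 4552/329989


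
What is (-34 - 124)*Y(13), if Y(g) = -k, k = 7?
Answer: 1106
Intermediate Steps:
Y(g) = -7 (Y(g) = -1*7 = -7)
(-34 - 124)*Y(13) = (-34 - 124)*(-7) = -158*(-7) = 1106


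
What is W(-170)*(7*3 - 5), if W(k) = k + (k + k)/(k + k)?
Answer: -2704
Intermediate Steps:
W(k) = 1 + k (W(k) = k + (2*k)/((2*k)) = k + (2*k)*(1/(2*k)) = k + 1 = 1 + k)
W(-170)*(7*3 - 5) = (1 - 170)*(7*3 - 5) = -169*(21 - 5) = -169*16 = -2704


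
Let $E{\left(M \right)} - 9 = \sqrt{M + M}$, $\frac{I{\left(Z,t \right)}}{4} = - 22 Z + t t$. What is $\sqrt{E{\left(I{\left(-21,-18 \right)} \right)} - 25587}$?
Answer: $\sqrt{-25578 + 4 \sqrt{393}} \approx 159.68 i$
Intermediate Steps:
$I{\left(Z,t \right)} = - 88 Z + 4 t^{2}$ ($I{\left(Z,t \right)} = 4 \left(- 22 Z + t t\right) = 4 \left(- 22 Z + t^{2}\right) = 4 \left(t^{2} - 22 Z\right) = - 88 Z + 4 t^{2}$)
$E{\left(M \right)} = 9 + \sqrt{2} \sqrt{M}$ ($E{\left(M \right)} = 9 + \sqrt{M + M} = 9 + \sqrt{2 M} = 9 + \sqrt{2} \sqrt{M}$)
$\sqrt{E{\left(I{\left(-21,-18 \right)} \right)} - 25587} = \sqrt{\left(9 + \sqrt{2} \sqrt{\left(-88\right) \left(-21\right) + 4 \left(-18\right)^{2}}\right) - 25587} = \sqrt{\left(9 + \sqrt{2} \sqrt{1848 + 4 \cdot 324}\right) - 25587} = \sqrt{\left(9 + \sqrt{2} \sqrt{1848 + 1296}\right) - 25587} = \sqrt{\left(9 + \sqrt{2} \sqrt{3144}\right) - 25587} = \sqrt{\left(9 + \sqrt{2} \cdot 2 \sqrt{786}\right) - 25587} = \sqrt{\left(9 + 4 \sqrt{393}\right) - 25587} = \sqrt{-25578 + 4 \sqrt{393}}$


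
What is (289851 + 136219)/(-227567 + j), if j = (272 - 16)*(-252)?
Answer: -426070/292079 ≈ -1.4587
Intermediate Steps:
j = -64512 (j = 256*(-252) = -64512)
(289851 + 136219)/(-227567 + j) = (289851 + 136219)/(-227567 - 64512) = 426070/(-292079) = 426070*(-1/292079) = -426070/292079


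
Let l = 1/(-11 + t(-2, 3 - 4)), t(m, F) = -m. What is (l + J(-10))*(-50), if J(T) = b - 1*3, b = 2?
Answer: 500/9 ≈ 55.556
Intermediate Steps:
J(T) = -1 (J(T) = 2 - 1*3 = 2 - 3 = -1)
l = -⅑ (l = 1/(-11 - 1*(-2)) = 1/(-11 + 2) = 1/(-9) = -⅑ ≈ -0.11111)
(l + J(-10))*(-50) = (-⅑ - 1)*(-50) = -10/9*(-50) = 500/9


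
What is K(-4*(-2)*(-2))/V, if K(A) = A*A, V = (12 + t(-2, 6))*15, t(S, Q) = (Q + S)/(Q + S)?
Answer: 256/195 ≈ 1.3128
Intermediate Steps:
t(S, Q) = 1
V = 195 (V = (12 + 1)*15 = 13*15 = 195)
K(A) = A²
K(-4*(-2)*(-2))/V = (-4*(-2)*(-2))²/195 = (8*(-2))²*(1/195) = (-16)²*(1/195) = 256*(1/195) = 256/195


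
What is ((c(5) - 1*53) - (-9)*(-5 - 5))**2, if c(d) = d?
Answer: 19044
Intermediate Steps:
((c(5) - 1*53) - (-9)*(-5 - 5))**2 = ((5 - 1*53) - (-9)*(-5 - 5))**2 = ((5 - 53) - (-9)*(-10))**2 = (-48 - 3*30)**2 = (-48 - 90)**2 = (-138)**2 = 19044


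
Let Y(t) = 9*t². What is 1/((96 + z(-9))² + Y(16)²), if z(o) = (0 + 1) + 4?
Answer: 1/5318617 ≈ 1.8802e-7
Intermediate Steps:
z(o) = 5 (z(o) = 1 + 4 = 5)
1/((96 + z(-9))² + Y(16)²) = 1/((96 + 5)² + (9*16²)²) = 1/(101² + (9*256)²) = 1/(10201 + 2304²) = 1/(10201 + 5308416) = 1/5318617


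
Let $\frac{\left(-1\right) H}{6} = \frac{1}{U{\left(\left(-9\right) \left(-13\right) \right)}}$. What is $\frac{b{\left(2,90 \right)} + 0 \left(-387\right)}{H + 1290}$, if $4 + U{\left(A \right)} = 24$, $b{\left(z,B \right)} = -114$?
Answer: $- \frac{380}{4299} \approx -0.088393$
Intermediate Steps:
$U{\left(A \right)} = 20$ ($U{\left(A \right)} = -4 + 24 = 20$)
$H = - \frac{3}{10}$ ($H = - \frac{6}{20} = \left(-6\right) \frac{1}{20} = - \frac{3}{10} \approx -0.3$)
$\frac{b{\left(2,90 \right)} + 0 \left(-387\right)}{H + 1290} = \frac{-114 + 0 \left(-387\right)}{- \frac{3}{10} + 1290} = \frac{-114 + 0}{\frac{12897}{10}} = \left(-114\right) \frac{10}{12897} = - \frac{380}{4299}$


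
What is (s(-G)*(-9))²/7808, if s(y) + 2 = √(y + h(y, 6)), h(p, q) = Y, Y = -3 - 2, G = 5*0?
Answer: 81*(2 - I*√5)²/7808 ≈ -0.010374 - 0.092788*I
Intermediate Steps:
G = 0
Y = -5
h(p, q) = -5
s(y) = -2 + √(-5 + y) (s(y) = -2 + √(y - 5) = -2 + √(-5 + y))
(s(-G)*(-9))²/7808 = ((-2 + √(-5 - 1*0))*(-9))²/7808 = ((-2 + √(-5 + 0))*(-9))²*(1/7808) = ((-2 + √(-5))*(-9))²*(1/7808) = ((-2 + I*√5)*(-9))²*(1/7808) = (18 - 9*I*√5)²*(1/7808) = (18 - 9*I*√5)²/7808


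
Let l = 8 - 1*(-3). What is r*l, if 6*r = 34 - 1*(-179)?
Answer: 781/2 ≈ 390.50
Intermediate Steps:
r = 71/2 (r = (34 - 1*(-179))/6 = (34 + 179)/6 = (1/6)*213 = 71/2 ≈ 35.500)
l = 11 (l = 8 + 3 = 11)
r*l = (71/2)*11 = 781/2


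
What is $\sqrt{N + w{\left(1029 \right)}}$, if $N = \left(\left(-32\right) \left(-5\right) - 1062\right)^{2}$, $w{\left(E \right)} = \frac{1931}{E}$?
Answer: $\frac{\sqrt{17581209387}}{147} \approx 902.0$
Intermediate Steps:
$N = 813604$ ($N = \left(160 - 1062\right)^{2} = \left(-902\right)^{2} = 813604$)
$\sqrt{N + w{\left(1029 \right)}} = \sqrt{813604 + \frac{1931}{1029}} = \sqrt{\frac{837200447}{1029}} = \frac{\sqrt{17581209387}}{147}$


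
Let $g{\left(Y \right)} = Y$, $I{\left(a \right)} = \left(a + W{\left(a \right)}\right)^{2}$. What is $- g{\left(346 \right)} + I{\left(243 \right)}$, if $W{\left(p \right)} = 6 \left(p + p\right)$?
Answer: $9978935$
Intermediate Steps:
$W{\left(p \right)} = 12 p$ ($W{\left(p \right)} = 6 \cdot 2 p = 12 p$)
$I{\left(a \right)} = 169 a^{2}$ ($I{\left(a \right)} = \left(a + 12 a\right)^{2} = \left(13 a\right)^{2} = 169 a^{2}$)
$- g{\left(346 \right)} + I{\left(243 \right)} = \left(-1\right) 346 + 169 \cdot 243^{2} = -346 + 169 \cdot 59049 = -346 + 9979281 = 9978935$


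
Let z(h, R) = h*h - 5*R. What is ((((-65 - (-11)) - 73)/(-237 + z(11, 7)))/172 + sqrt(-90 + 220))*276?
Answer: 8763/6493 + 276*sqrt(130) ≈ 3148.2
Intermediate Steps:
z(h, R) = h**2 - 5*R
((((-65 - (-11)) - 73)/(-237 + z(11, 7)))/172 + sqrt(-90 + 220))*276 = ((((-65 - (-11)) - 73)/(-237 + (11**2 - 5*7)))/172 + sqrt(-90 + 220))*276 = ((((-65 - 1*(-11)) - 73)/(-237 + (121 - 35)))*(1/172) + sqrt(130))*276 = ((((-65 + 11) - 73)/(-237 + 86))*(1/172) + sqrt(130))*276 = (((-54 - 73)/(-151))*(1/172) + sqrt(130))*276 = (-127*(-1/151)*(1/172) + sqrt(130))*276 = ((127/151)*(1/172) + sqrt(130))*276 = (127/25972 + sqrt(130))*276 = 8763/6493 + 276*sqrt(130)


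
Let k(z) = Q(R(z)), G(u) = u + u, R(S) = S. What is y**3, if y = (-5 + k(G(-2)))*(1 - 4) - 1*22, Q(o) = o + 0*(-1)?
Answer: 125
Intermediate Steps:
G(u) = 2*u
Q(o) = o (Q(o) = o + 0 = o)
k(z) = z
y = 5 (y = (-5 + 2*(-2))*(1 - 4) - 1*22 = (-5 - 4)*(-3) - 22 = -9*(-3) - 22 = 27 - 22 = 5)
y**3 = 5**3 = 125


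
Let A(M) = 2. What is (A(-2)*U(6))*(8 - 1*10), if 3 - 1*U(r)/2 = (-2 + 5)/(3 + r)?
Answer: -64/3 ≈ -21.333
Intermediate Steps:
U(r) = 6 - 6/(3 + r) (U(r) = 6 - 2*(-2 + 5)/(3 + r) = 6 - 6/(3 + r))
(A(-2)*U(6))*(8 - 1*10) = (2*(6*(2 + 6)/(3 + 6)))*(8 - 1*10) = (2*(6*8/9))*(8 - 10) = (2*(6*(⅑)*8))*(-2) = (2*(16/3))*(-2) = (32/3)*(-2) = -64/3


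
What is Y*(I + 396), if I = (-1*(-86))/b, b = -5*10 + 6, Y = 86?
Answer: 372767/11 ≈ 33888.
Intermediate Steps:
b = -44 (b = -50 + 6 = -44)
I = -43/22 (I = -1*(-86)/(-44) = 86*(-1/44) = -43/22 ≈ -1.9545)
Y*(I + 396) = 86*(-43/22 + 396) = 86*(8669/22) = 372767/11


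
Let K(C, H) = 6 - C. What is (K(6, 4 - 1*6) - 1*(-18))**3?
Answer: 5832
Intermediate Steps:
(K(6, 4 - 1*6) - 1*(-18))**3 = ((6 - 1*6) - 1*(-18))**3 = ((6 - 6) + 18)**3 = (0 + 18)**3 = 18**3 = 5832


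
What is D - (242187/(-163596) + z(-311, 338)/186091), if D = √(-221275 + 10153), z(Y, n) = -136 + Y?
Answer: 15047316143/10147914412 + 3*I*√23458 ≈ 1.4828 + 459.48*I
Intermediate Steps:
D = 3*I*√23458 (D = √(-211122) = 3*I*√23458 ≈ 459.48*I)
D - (242187/(-163596) + z(-311, 338)/186091) = 3*I*√23458 - (242187/(-163596) + (-136 - 311)/186091) = 3*I*√23458 - (242187*(-1/163596) - 447*1/186091) = 3*I*√23458 - (-80729/54532 - 447/186091) = 3*I*√23458 - 1*(-15047316143/10147914412) = 3*I*√23458 + 15047316143/10147914412 = 15047316143/10147914412 + 3*I*√23458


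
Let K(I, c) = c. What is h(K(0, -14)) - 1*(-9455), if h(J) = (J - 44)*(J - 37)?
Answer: 12413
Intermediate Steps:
h(J) = (-44 + J)*(-37 + J)
h(K(0, -14)) - 1*(-9455) = (1628 + (-14)**2 - 81*(-14)) - 1*(-9455) = (1628 + 196 + 1134) + 9455 = 2958 + 9455 = 12413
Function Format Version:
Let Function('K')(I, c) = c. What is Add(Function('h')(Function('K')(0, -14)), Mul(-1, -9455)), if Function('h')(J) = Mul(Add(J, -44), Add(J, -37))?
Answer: 12413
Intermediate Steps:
Function('h')(J) = Mul(Add(-44, J), Add(-37, J))
Add(Function('h')(Function('K')(0, -14)), Mul(-1, -9455)) = Add(Add(1628, Pow(-14, 2), Mul(-81, -14)), Mul(-1, -9455)) = Add(Add(1628, 196, 1134), 9455) = Add(2958, 9455) = 12413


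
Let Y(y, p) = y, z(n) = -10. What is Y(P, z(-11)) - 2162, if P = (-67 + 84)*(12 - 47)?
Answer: -2757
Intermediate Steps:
P = -595 (P = 17*(-35) = -595)
Y(P, z(-11)) - 2162 = -595 - 2162 = -2757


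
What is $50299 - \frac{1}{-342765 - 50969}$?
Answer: $\frac{19804426467}{393734} \approx 50299.0$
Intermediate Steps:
$50299 - \frac{1}{-342765 - 50969} = 50299 - \frac{1}{-393734} = 50299 - - \frac{1}{393734} = 50299 + \frac{1}{393734} = \frac{19804426467}{393734}$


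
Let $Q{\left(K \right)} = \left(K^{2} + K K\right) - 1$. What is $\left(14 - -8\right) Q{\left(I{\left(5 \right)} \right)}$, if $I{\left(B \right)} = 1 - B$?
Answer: $682$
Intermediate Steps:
$Q{\left(K \right)} = -1 + 2 K^{2}$ ($Q{\left(K \right)} = \left(K^{2} + K^{2}\right) - 1 = 2 K^{2} - 1 = -1 + 2 K^{2}$)
$\left(14 - -8\right) Q{\left(I{\left(5 \right)} \right)} = \left(14 - -8\right) \left(-1 + 2 \left(1 - 5\right)^{2}\right) = \left(14 + 8\right) \left(-1 + 2 \left(1 - 5\right)^{2}\right) = 22 \left(-1 + 2 \left(-4\right)^{2}\right) = 22 \left(-1 + 2 \cdot 16\right) = 22 \left(-1 + 32\right) = 22 \cdot 31 = 682$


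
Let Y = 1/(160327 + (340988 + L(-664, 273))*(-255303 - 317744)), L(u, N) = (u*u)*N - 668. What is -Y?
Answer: 1/69169596715289 ≈ 1.4457e-14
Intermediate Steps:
L(u, N) = -668 + N*u² (L(u, N) = u²*N - 668 = N*u² - 668 = -668 + N*u²)
Y = -1/69169596715289 (Y = 1/(160327 + (340988 + (-668 + 273*(-664)²))*(-255303 - 317744)) = 1/(160327 + (340988 + (-668 + 273*440896))*(-573047)) = 1/(160327 + (340988 + (-668 + 120364608))*(-573047)) = 1/(160327 + (340988 + 120363940)*(-573047)) = 1/(160327 + 120704928*(-573047)) = 1/(160327 - 69169596875616) = 1/(-69169596715289) = -1/69169596715289 ≈ -1.4457e-14)
-Y = -1*(-1/69169596715289) = 1/69169596715289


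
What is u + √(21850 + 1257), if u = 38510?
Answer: 38510 + √23107 ≈ 38662.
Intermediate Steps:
u + √(21850 + 1257) = 38510 + √(21850 + 1257) = 38510 + √23107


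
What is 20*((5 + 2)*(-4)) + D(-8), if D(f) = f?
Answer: -568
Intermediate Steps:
20*((5 + 2)*(-4)) + D(-8) = 20*((5 + 2)*(-4)) - 8 = 20*(7*(-4)) - 8 = 20*(-28) - 8 = -560 - 8 = -568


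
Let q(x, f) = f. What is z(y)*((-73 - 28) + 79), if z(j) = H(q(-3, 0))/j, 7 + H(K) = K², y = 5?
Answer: 154/5 ≈ 30.800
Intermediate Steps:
H(K) = -7 + K²
z(j) = -7/j (z(j) = (-7 + 0²)/j = (-7 + 0)/j = -7/j)
z(y)*((-73 - 28) + 79) = (-7/5)*((-73 - 28) + 79) = (-7*⅕)*(-101 + 79) = -7/5*(-22) = 154/5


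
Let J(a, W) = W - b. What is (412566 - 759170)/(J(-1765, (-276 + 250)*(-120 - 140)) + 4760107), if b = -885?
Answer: -86651/1191938 ≈ -0.072698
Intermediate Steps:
J(a, W) = 885 + W (J(a, W) = W - 1*(-885) = W + 885 = 885 + W)
(412566 - 759170)/(J(-1765, (-276 + 250)*(-120 - 140)) + 4760107) = (412566 - 759170)/((885 + (-276 + 250)*(-120 - 140)) + 4760107) = -346604/((885 - 26*(-260)) + 4760107) = -346604/((885 + 6760) + 4760107) = -346604/(7645 + 4760107) = -346604/4767752 = -346604*1/4767752 = -86651/1191938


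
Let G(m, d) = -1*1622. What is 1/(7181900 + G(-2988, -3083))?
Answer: 1/7180278 ≈ 1.3927e-7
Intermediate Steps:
G(m, d) = -1622
1/(7181900 + G(-2988, -3083)) = 1/(7181900 - 1622) = 1/7180278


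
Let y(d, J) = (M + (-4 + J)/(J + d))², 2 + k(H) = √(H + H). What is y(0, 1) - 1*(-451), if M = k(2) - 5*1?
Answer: 515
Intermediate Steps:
k(H) = -2 + √2*√H (k(H) = -2 + √(H + H) = -2 + √(2*H) = -2 + √2*√H)
M = -5 (M = (-2 + √2*√2) - 5*1 = (-2 + 2) - 5 = 0 - 5 = -5)
y(d, J) = (-5 + (-4 + J)/(J + d))²
y(0, 1) - 1*(-451) = (4 + 4*1 + 5*0)²/(1 + 0)² - 1*(-451) = (4 + 4 + 0)²/1² + 451 = 1*8² + 451 = 1*64 + 451 = 64 + 451 = 515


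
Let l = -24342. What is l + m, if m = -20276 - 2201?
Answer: -46819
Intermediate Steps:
m = -22477
l + m = -24342 - 22477 = -46819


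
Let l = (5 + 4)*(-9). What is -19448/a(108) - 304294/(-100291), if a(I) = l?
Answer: 1975107182/8123571 ≈ 243.13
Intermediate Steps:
l = -81 (l = 9*(-9) = -81)
a(I) = -81
-19448/a(108) - 304294/(-100291) = -19448/(-81) - 304294/(-100291) = -19448*(-1/81) - 304294*(-1/100291) = 19448/81 + 304294/100291 = 1975107182/8123571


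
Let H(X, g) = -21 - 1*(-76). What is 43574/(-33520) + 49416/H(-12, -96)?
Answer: 33080555/36872 ≈ 897.17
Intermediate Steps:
H(X, g) = 55 (H(X, g) = -21 + 76 = 55)
43574/(-33520) + 49416/H(-12, -96) = 43574/(-33520) + 49416/55 = 43574*(-1/33520) + 49416*(1/55) = -21787/16760 + 49416/55 = 33080555/36872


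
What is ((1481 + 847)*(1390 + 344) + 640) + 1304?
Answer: 4038696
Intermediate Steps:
((1481 + 847)*(1390 + 344) + 640) + 1304 = (2328*1734 + 640) + 1304 = (4036752 + 640) + 1304 = 4037392 + 1304 = 4038696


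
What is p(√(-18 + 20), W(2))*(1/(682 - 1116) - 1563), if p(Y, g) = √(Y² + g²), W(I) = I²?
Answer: -2035029*√2/434 ≈ -6631.3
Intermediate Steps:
p(√(-18 + 20), W(2))*(1/(682 - 1116) - 1563) = √((√(-18 + 20))² + (2²)²)*(1/(682 - 1116) - 1563) = √((√2)² + 4²)*(1/(-434) - 1563) = √(2 + 16)*(-1/434 - 1563) = √18*(-678343/434) = (3*√2)*(-678343/434) = -2035029*√2/434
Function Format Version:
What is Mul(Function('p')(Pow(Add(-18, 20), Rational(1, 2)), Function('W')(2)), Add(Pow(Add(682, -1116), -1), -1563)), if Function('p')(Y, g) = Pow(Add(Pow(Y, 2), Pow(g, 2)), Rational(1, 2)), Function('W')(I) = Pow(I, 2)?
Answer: Mul(Rational(-2035029, 434), Pow(2, Rational(1, 2))) ≈ -6631.3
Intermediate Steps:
Mul(Function('p')(Pow(Add(-18, 20), Rational(1, 2)), Function('W')(2)), Add(Pow(Add(682, -1116), -1), -1563)) = Mul(Pow(Add(Pow(Pow(Add(-18, 20), Rational(1, 2)), 2), Pow(Pow(2, 2), 2)), Rational(1, 2)), Add(Pow(Add(682, -1116), -1), -1563)) = Mul(Pow(Add(Pow(Pow(2, Rational(1, 2)), 2), Pow(4, 2)), Rational(1, 2)), Add(Pow(-434, -1), -1563)) = Mul(Pow(Add(2, 16), Rational(1, 2)), Add(Rational(-1, 434), -1563)) = Mul(Pow(18, Rational(1, 2)), Rational(-678343, 434)) = Mul(Mul(3, Pow(2, Rational(1, 2))), Rational(-678343, 434)) = Mul(Rational(-2035029, 434), Pow(2, Rational(1, 2)))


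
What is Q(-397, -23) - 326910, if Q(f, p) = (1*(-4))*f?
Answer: -325322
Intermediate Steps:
Q(f, p) = -4*f
Q(-397, -23) - 326910 = -4*(-397) - 326910 = 1588 - 326910 = -325322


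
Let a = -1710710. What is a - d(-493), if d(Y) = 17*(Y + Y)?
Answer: -1693948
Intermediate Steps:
d(Y) = 34*Y (d(Y) = 17*(2*Y) = 34*Y)
a - d(-493) = -1710710 - 34*(-493) = -1710710 - 1*(-16762) = -1710710 + 16762 = -1693948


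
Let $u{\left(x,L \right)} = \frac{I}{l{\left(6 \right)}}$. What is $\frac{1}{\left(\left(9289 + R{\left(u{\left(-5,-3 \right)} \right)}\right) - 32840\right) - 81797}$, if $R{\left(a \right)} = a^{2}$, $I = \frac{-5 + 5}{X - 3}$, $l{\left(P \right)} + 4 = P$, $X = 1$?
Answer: $- \frac{1}{105348} \approx -9.4923 \cdot 10^{-6}$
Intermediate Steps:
$l{\left(P \right)} = -4 + P$
$I = 0$ ($I = \frac{-5 + 5}{1 - 3} = \frac{0}{-2} = 0 \left(- \frac{1}{2}\right) = 0$)
$u{\left(x,L \right)} = 0$ ($u{\left(x,L \right)} = \frac{0}{-4 + 6} = \frac{0}{2} = 0 \cdot \frac{1}{2} = 0$)
$\frac{1}{\left(\left(9289 + R{\left(u{\left(-5,-3 \right)} \right)}\right) - 32840\right) - 81797} = \frac{1}{\left(\left(9289 + 0^{2}\right) - 32840\right) - 81797} = \frac{1}{\left(\left(9289 + 0\right) - 32840\right) - 81797} = \frac{1}{\left(9289 - 32840\right) - 81797} = \frac{1}{-23551 - 81797} = \frac{1}{-105348} = - \frac{1}{105348}$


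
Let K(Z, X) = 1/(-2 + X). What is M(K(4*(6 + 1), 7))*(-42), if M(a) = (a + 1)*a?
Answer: -252/25 ≈ -10.080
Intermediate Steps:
K(Z, X) = 1/(-2 + X)
M(a) = a*(1 + a) (M(a) = (1 + a)*a = a*(1 + a))
M(K(4*(6 + 1), 7))*(-42) = ((1 + 1/(-2 + 7))/(-2 + 7))*(-42) = ((1 + 1/5)/5)*(-42) = ((1 + ⅕)/5)*(-42) = ((⅕)*(6/5))*(-42) = (6/25)*(-42) = -252/25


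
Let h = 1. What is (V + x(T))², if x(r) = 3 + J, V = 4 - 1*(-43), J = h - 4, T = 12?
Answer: 2209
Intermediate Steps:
J = -3 (J = 1 - 4 = -3)
V = 47 (V = 4 + 43 = 47)
x(r) = 0 (x(r) = 3 - 3 = 0)
(V + x(T))² = (47 + 0)² = 47² = 2209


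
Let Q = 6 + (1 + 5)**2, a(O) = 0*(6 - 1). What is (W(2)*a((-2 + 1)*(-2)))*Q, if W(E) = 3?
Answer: 0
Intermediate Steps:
a(O) = 0 (a(O) = 0*5 = 0)
Q = 42 (Q = 6 + 6**2 = 6 + 36 = 42)
(W(2)*a((-2 + 1)*(-2)))*Q = (3*0)*42 = 0*42 = 0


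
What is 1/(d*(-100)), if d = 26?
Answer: -1/2600 ≈ -0.00038462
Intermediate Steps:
1/(d*(-100)) = 1/(26*(-100)) = 1/(-2600) = -1/2600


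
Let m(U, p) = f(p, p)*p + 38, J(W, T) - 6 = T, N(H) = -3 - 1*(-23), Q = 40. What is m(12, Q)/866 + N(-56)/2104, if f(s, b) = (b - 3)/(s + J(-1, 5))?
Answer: 1009349/11615658 ≈ 0.086896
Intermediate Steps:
N(H) = 20 (N(H) = -3 + 23 = 20)
J(W, T) = 6 + T
f(s, b) = (-3 + b)/(11 + s) (f(s, b) = (b - 3)/(s + (6 + 5)) = (-3 + b)/(s + 11) = (-3 + b)/(11 + s))
m(U, p) = 38 + p*(-3 + p)/(11 + p) (m(U, p) = ((-3 + p)/(11 + p))*p + 38 = p*(-3 + p)/(11 + p) + 38 = 38 + p*(-3 + p)/(11 + p))
m(12, Q)/866 + N(-56)/2104 = ((418 + 40**2 + 35*40)/(11 + 40))/866 + 20/2104 = ((418 + 1600 + 1400)/51)*(1/866) + 20*(1/2104) = ((1/51)*3418)*(1/866) + 5/526 = (3418/51)*(1/866) + 5/526 = 1709/22083 + 5/526 = 1009349/11615658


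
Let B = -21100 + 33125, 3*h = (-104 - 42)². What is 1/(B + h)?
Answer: 3/57391 ≈ 5.2273e-5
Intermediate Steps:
h = 21316/3 (h = (-104 - 42)²/3 = (⅓)*(-146)² = (⅓)*21316 = 21316/3 ≈ 7105.3)
B = 12025
1/(B + h) = 1/(12025 + 21316/3) = 1/(57391/3) = 3/57391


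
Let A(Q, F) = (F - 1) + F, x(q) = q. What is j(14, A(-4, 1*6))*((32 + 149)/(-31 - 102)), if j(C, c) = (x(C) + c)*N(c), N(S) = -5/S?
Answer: 22625/1463 ≈ 15.465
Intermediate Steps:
A(Q, F) = -1 + 2*F (A(Q, F) = (-1 + F) + F = -1 + 2*F)
j(C, c) = -5*(C + c)/c (j(C, c) = (C + c)*(-5/c) = -5*(C + c)/c)
j(14, A(-4, 1*6))*((32 + 149)/(-31 - 102)) = (-5 - 5*14/(-1 + 2*(1*6)))*((32 + 149)/(-31 - 102)) = (-5 - 5*14/(-1 + 2*6))*(181/(-133)) = (-5 - 5*14/(-1 + 12))*(181*(-1/133)) = (-5 - 5*14/11)*(-181/133) = (-5 - 5*14*1/11)*(-181/133) = (-5 - 70/11)*(-181/133) = -125/11*(-181/133) = 22625/1463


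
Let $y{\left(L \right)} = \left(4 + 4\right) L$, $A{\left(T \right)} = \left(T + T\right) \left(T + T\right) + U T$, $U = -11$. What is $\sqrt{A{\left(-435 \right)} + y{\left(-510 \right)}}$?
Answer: $\sqrt{757605} \approx 870.41$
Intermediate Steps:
$A{\left(T \right)} = - 11 T + 4 T^{2}$ ($A{\left(T \right)} = \left(T + T\right) \left(T + T\right) - 11 T = 2 T 2 T - 11 T = 4 T^{2} - 11 T = - 11 T + 4 T^{2}$)
$y{\left(L \right)} = 8 L$
$\sqrt{A{\left(-435 \right)} + y{\left(-510 \right)}} = \sqrt{- 435 \left(-11 + 4 \left(-435\right)\right) + 8 \left(-510\right)} = \sqrt{- 435 \left(-11 - 1740\right) - 4080} = \sqrt{\left(-435\right) \left(-1751\right) - 4080} = \sqrt{761685 - 4080} = \sqrt{757605}$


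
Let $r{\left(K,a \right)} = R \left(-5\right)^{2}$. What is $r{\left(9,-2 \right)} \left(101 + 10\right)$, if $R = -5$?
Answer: $-13875$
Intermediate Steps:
$r{\left(K,a \right)} = -125$ ($r{\left(K,a \right)} = - 5 \left(-5\right)^{2} = \left(-5\right) 25 = -125$)
$r{\left(9,-2 \right)} \left(101 + 10\right) = - 125 \left(101 + 10\right) = \left(-125\right) 111 = -13875$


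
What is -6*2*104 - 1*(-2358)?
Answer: 1110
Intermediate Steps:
-6*2*104 - 1*(-2358) = -12*104 + 2358 = -1248 + 2358 = 1110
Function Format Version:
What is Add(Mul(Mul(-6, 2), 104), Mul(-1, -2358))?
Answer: 1110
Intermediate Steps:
Add(Mul(Mul(-6, 2), 104), Mul(-1, -2358)) = Add(Mul(-12, 104), 2358) = Add(-1248, 2358) = 1110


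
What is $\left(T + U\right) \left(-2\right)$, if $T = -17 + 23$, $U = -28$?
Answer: $44$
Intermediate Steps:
$T = 6$
$\left(T + U\right) \left(-2\right) = \left(6 - 28\right) \left(-2\right) = \left(-22\right) \left(-2\right) = 44$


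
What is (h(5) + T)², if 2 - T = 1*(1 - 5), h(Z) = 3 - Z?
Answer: 16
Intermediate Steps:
T = 6 (T = 2 - (1 - 5) = 2 - (-4) = 2 - 1*(-4) = 2 + 4 = 6)
(h(5) + T)² = ((3 - 1*5) + 6)² = ((3 - 5) + 6)² = (-2 + 6)² = 4² = 16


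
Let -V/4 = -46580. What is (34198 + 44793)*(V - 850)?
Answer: 14650460770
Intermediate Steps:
V = 186320 (V = -4*(-46580) = 186320)
(34198 + 44793)*(V - 850) = (34198 + 44793)*(186320 - 850) = 78991*185470 = 14650460770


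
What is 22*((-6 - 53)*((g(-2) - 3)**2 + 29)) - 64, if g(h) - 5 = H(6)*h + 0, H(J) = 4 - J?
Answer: -84434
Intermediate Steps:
g(h) = 5 - 2*h (g(h) = 5 + ((4 - 1*6)*h + 0) = 5 + ((4 - 6)*h + 0) = 5 + (-2*h + 0) = 5 - 2*h)
22*((-6 - 53)*((g(-2) - 3)**2 + 29)) - 64 = 22*((-6 - 53)*(((5 - 2*(-2)) - 3)**2 + 29)) - 64 = 22*(-59*(((5 + 4) - 3)**2 + 29)) - 64 = 22*(-59*((9 - 3)**2 + 29)) - 64 = 22*(-59*(6**2 + 29)) - 64 = 22*(-59*(36 + 29)) - 64 = 22*(-59*65) - 64 = 22*(-3835) - 64 = -84370 - 64 = -84434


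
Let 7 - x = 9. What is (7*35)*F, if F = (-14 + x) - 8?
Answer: -5880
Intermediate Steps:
x = -2 (x = 7 - 1*9 = 7 - 9 = -2)
F = -24 (F = (-14 - 2) - 8 = -16 - 8 = -24)
(7*35)*F = (7*35)*(-24) = 245*(-24) = -5880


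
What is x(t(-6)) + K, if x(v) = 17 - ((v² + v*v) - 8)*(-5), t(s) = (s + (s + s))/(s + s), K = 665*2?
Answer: 2659/2 ≈ 1329.5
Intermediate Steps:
K = 1330
t(s) = 3/2 (t(s) = (s + 2*s)/((2*s)) = (3*s)*(1/(2*s)) = 3/2)
x(v) = -23 + 10*v² (x(v) = 17 - ((v² + v²) - 8)*(-5) = 17 - (2*v² - 8)*(-5) = 17 - (-8 + 2*v²)*(-5) = 17 - (40 - 10*v²) = 17 + (-40 + 10*v²) = -23 + 10*v²)
x(t(-6)) + K = (-23 + 10*(3/2)²) + 1330 = (-23 + 10*(9/4)) + 1330 = (-23 + 45/2) + 1330 = -½ + 1330 = 2659/2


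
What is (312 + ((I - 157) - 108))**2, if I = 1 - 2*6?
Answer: 1296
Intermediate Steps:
I = -11 (I = 1 - 12 = -11)
(312 + ((I - 157) - 108))**2 = (312 + ((-11 - 157) - 108))**2 = (312 + (-168 - 108))**2 = (312 - 276)**2 = 36**2 = 1296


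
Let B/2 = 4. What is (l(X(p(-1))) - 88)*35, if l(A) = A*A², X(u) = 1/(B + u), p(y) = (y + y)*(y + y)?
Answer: -5322205/1728 ≈ -3080.0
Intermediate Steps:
B = 8 (B = 2*4 = 8)
p(y) = 4*y² (p(y) = (2*y)*(2*y) = 4*y²)
X(u) = 1/(8 + u)
l(A) = A³
(l(X(p(-1))) - 88)*35 = ((1/(8 + 4*(-1)²))³ - 88)*35 = ((1/(8 + 4*1))³ - 88)*35 = ((1/(8 + 4))³ - 88)*35 = ((1/12)³ - 88)*35 = (1/1728 - 88)*35 = -152063/1728*35 = -5322205/1728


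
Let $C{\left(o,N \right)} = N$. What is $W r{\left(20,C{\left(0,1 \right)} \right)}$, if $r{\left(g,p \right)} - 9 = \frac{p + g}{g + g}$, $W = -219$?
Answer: $- \frac{83439}{40} \approx -2086.0$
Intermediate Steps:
$r{\left(g,p \right)} = 9 + \frac{g + p}{2 g}$ ($r{\left(g,p \right)} = 9 + \frac{p + g}{g + g} = 9 + \frac{g + p}{2 g}$)
$W r{\left(20,C{\left(0,1 \right)} \right)} = - 219 \frac{1 + 19 \cdot 20}{2 \cdot 20} = - 219 \cdot \frac{1}{2} \cdot \frac{1}{20} \left(1 + 380\right) = - 219 \cdot \frac{1}{2} \cdot \frac{1}{20} \cdot 381 = \left(-219\right) \frac{381}{40} = - \frac{83439}{40}$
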